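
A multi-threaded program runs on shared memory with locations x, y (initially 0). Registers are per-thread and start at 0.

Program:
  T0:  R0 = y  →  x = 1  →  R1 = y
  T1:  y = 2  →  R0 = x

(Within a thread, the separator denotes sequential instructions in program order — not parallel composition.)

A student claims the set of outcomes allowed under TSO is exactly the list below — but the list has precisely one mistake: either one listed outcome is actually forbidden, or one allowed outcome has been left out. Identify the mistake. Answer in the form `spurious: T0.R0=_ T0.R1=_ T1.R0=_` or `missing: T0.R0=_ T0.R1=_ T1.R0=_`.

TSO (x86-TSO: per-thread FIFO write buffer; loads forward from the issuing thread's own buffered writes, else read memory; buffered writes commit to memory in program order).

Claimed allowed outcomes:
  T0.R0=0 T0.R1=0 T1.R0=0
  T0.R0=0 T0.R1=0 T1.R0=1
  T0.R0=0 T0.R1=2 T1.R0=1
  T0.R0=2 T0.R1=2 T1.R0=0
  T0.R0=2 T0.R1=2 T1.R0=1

missing: T0.R0=0 T0.R1=2 T1.R0=0

outcome vector order: (T0.R0,T0.R1,T1.R0)
TSO (6): 0/0/0; 0/0/1; 0/2/0; 0/2/1; 2/2/0; 2/2/1
TSO∖claimed = {0/2/0}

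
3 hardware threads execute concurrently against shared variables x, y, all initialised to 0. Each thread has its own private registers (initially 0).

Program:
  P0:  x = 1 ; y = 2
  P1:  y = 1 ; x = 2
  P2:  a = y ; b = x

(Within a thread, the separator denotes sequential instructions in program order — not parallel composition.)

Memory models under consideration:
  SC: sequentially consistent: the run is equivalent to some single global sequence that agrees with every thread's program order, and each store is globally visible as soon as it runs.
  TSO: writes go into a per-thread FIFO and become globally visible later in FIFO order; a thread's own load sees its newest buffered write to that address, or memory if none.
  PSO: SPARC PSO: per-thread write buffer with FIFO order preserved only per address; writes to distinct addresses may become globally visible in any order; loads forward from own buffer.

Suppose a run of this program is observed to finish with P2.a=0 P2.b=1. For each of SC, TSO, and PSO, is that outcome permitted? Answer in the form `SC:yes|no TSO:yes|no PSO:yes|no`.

outcome vector order: (P2.a,P2.b)
[SC] allowed = {<0 0>; <0 1>; <0 2>; <1 0>; <1 1>; <1 2>; <2 1>; <2 2>}
[TSO] allowed = {<0 0>; <0 1>; <0 2>; <1 0>; <1 1>; <1 2>; <2 1>; <2 2>}
[PSO] allowed = {<0 0>; <0 1>; <0 2>; <1 0>; <1 1>; <1 2>; <2 0>; <2 1>; <2 2>}
target <0 1> ∈ {SC,TSO,PSO}

SC:yes TSO:yes PSO:yes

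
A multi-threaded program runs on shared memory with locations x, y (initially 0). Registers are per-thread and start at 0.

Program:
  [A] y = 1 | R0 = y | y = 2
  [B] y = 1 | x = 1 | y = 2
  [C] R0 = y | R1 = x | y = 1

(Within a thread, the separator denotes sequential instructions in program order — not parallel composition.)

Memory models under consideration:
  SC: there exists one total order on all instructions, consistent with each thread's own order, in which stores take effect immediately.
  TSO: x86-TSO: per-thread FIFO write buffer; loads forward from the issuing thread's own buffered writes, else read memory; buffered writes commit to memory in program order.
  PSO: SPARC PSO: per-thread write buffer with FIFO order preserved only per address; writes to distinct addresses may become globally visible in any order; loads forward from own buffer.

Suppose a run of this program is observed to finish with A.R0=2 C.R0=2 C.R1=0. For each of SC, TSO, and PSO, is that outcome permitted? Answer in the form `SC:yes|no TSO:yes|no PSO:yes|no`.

outcome vector order: (A.R0,C.R0,C.R1)
[SC] allowed = {1/0/0, 1/0/1, 1/1/0, 1/1/1, 1/2/0, 1/2/1, 2/0/0, 2/0/1, 2/1/0, 2/1/1, 2/2/1}
[TSO] allowed = {1/0/0, 1/0/1, 1/1/0, 1/1/1, 1/2/0, 1/2/1, 2/0/0, 2/0/1, 2/1/0, 2/1/1, 2/2/1}
[PSO] allowed = {1/0/0, 1/0/1, 1/1/0, 1/1/1, 1/2/0, 1/2/1, 2/0/0, 2/0/1, 2/1/0, 2/1/1, 2/2/0, 2/2/1}
target 2/2/0 ∈ {PSO}

SC:no TSO:no PSO:yes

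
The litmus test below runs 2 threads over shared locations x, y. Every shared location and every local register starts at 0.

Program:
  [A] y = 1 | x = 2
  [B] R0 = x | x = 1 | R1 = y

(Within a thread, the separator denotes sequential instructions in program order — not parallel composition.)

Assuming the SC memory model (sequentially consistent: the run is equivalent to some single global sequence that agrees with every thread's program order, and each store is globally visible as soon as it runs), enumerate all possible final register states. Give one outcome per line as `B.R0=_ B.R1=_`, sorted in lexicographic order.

outcome vector order: (B.R0,B.R1)
|SC outcomes| = 3

B.R0=0 B.R1=0
B.R0=0 B.R1=1
B.R0=2 B.R1=1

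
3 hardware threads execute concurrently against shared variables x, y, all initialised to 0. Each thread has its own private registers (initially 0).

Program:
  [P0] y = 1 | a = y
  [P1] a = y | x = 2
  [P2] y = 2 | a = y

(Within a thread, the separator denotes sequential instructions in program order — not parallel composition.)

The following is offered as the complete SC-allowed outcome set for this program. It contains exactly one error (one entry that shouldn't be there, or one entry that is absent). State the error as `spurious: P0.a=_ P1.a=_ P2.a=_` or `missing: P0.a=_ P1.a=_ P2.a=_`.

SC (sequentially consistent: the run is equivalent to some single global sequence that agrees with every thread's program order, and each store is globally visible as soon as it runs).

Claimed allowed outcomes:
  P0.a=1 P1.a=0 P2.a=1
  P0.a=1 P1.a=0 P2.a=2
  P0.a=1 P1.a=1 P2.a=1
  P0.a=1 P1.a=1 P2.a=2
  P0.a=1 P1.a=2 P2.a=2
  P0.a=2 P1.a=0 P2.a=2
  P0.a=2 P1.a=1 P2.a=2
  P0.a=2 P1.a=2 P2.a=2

outcome vector order: (P0.a,P1.a,P2.a)
SC (9): <1 0 1> <1 0 2> <1 1 1> <1 1 2> <1 2 1> <1 2 2> <2 0 2> <2 1 2> <2 2 2>
SC∖claimed = {<1 2 1>}

missing: P0.a=1 P1.a=2 P2.a=1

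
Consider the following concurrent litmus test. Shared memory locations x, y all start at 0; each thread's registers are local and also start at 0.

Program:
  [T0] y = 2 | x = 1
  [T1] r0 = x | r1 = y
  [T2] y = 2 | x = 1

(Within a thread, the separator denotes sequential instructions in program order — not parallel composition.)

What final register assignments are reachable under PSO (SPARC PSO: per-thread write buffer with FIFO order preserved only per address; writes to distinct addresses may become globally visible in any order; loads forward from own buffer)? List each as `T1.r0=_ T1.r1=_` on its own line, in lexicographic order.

T1.r0=0 T1.r1=0
T1.r0=0 T1.r1=2
T1.r0=1 T1.r1=0
T1.r0=1 T1.r1=2

outcome vector order: (T1.r0,T1.r1)
|PSO outcomes| = 4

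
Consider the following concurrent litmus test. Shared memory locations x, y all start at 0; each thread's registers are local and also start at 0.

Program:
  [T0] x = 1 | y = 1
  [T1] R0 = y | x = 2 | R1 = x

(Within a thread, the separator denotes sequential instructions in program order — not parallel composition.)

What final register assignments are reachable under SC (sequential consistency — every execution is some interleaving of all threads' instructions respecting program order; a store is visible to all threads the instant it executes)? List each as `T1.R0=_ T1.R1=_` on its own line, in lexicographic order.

T1.R0=0 T1.R1=1
T1.R0=0 T1.R1=2
T1.R0=1 T1.R1=2

outcome vector order: (T1.R0,T1.R1)
|SC outcomes| = 3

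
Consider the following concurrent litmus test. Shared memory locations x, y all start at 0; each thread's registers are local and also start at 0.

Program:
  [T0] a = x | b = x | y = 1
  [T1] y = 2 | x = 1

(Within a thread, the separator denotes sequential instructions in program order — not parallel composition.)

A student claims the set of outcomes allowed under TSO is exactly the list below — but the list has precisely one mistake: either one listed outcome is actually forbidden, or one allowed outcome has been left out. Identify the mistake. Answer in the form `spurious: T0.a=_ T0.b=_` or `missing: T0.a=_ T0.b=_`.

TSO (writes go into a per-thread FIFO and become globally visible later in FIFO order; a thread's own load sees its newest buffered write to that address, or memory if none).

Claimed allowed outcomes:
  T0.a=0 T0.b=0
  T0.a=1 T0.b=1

missing: T0.a=0 T0.b=1

outcome vector order: (T0.a,T0.b)
under TSO → 0/0 0/1 1/1
TSO∖claimed = {0/1}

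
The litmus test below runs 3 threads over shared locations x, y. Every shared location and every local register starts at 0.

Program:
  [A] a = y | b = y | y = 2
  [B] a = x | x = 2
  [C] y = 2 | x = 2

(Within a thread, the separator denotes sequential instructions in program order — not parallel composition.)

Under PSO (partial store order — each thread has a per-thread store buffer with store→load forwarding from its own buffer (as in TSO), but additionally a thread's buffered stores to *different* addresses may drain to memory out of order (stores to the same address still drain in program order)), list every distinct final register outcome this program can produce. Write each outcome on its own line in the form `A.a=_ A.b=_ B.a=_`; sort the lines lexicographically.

A.a=0 A.b=0 B.a=0
A.a=0 A.b=0 B.a=2
A.a=0 A.b=2 B.a=0
A.a=0 A.b=2 B.a=2
A.a=2 A.b=2 B.a=0
A.a=2 A.b=2 B.a=2

outcome vector order: (A.a,A.b,B.a)
|PSO outcomes| = 6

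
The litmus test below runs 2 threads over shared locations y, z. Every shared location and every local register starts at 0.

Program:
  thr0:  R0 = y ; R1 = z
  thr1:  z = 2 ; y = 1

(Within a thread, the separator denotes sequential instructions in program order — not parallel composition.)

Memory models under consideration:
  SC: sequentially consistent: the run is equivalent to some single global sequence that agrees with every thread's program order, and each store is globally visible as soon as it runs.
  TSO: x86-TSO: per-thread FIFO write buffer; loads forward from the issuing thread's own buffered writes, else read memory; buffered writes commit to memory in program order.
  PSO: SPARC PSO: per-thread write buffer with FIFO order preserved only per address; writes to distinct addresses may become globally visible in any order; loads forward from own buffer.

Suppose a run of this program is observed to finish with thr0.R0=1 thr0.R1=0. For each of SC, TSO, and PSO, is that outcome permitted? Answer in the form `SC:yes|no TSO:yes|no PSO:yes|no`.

outcome vector order: (thr0.R0,thr0.R1)
[SC] allowed = {(0,0) (0,2) (1,2)}
[TSO] allowed = {(0,0) (0,2) (1,2)}
[PSO] allowed = {(0,0) (0,2) (1,0) (1,2)}
target (1,0) ∈ {PSO}

SC:no TSO:no PSO:yes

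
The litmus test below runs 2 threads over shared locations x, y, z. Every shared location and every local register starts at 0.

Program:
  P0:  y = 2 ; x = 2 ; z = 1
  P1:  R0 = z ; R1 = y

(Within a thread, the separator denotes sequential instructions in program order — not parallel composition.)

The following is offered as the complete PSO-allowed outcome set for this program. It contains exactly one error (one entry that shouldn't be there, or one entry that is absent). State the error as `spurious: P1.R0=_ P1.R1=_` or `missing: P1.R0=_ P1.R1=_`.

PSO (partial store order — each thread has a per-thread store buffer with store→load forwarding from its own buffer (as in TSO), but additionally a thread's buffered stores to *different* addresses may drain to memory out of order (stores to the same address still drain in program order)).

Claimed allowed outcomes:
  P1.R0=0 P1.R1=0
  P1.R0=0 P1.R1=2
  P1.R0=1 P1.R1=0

outcome vector order: (P1.R0,P1.R1)
PSO (4): <0 0>; <0 2>; <1 0>; <1 2>
PSO∖claimed = {<1 2>}

missing: P1.R0=1 P1.R1=2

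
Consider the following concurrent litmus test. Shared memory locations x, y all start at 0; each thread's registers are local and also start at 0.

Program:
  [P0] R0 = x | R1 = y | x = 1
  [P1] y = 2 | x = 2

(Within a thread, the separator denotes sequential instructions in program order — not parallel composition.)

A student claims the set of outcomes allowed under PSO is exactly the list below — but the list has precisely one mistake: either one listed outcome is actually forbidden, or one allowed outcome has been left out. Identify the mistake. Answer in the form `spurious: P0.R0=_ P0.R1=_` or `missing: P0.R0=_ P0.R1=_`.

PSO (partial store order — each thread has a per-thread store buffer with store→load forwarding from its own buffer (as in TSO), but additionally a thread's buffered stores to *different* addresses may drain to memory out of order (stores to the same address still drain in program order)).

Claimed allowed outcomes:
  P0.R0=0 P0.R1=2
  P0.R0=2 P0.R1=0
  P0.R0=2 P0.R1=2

missing: P0.R0=0 P0.R1=0

outcome vector order: (P0.R0,P0.R1)
PSO: 4 outcomes — {00; 02; 20; 22}
PSO∖claimed = {00}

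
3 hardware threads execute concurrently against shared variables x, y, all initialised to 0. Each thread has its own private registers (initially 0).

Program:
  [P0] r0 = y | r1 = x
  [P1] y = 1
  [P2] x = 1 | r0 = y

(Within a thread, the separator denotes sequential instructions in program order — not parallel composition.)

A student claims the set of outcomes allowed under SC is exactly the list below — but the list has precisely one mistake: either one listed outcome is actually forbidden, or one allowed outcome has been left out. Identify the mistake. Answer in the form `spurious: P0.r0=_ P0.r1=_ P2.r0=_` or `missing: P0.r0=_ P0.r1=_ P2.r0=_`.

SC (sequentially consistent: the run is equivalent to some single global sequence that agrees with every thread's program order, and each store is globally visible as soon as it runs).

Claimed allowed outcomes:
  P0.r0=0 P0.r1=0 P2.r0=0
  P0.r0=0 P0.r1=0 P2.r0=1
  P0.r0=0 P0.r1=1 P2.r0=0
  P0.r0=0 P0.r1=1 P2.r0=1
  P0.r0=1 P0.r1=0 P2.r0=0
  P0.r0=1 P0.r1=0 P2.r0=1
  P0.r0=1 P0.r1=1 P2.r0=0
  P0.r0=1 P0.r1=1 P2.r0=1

outcome vector order: (P0.r0,P0.r1,P2.r0)
SC (7): (0,0,0) (0,0,1) (0,1,0) (0,1,1) (1,0,1) (1,1,0) (1,1,1)
claimed∖SC = {(1,0,0)}

spurious: P0.r0=1 P0.r1=0 P2.r0=0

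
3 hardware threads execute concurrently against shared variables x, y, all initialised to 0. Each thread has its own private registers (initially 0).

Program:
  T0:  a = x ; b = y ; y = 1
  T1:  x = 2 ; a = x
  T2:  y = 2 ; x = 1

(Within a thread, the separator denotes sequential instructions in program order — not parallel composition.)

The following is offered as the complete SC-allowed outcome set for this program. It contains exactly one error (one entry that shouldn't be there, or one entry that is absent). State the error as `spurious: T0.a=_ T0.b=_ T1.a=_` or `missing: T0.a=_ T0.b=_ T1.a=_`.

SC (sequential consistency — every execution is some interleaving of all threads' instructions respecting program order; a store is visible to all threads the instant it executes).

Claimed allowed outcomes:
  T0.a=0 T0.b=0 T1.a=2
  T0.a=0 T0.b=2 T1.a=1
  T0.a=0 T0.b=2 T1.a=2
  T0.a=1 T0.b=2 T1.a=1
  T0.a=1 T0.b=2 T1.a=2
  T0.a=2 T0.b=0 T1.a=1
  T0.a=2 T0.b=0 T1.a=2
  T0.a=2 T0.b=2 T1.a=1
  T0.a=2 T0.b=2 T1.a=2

missing: T0.a=0 T0.b=0 T1.a=1

outcome vector order: (T0.a,T0.b,T1.a)
SC: 10 outcomes — {<0 0 1>; <0 0 2>; <0 2 1>; <0 2 2>; <1 2 1>; <1 2 2>; <2 0 1>; <2 0 2>; <2 2 1>; <2 2 2>}
SC∖claimed = {<0 0 1>}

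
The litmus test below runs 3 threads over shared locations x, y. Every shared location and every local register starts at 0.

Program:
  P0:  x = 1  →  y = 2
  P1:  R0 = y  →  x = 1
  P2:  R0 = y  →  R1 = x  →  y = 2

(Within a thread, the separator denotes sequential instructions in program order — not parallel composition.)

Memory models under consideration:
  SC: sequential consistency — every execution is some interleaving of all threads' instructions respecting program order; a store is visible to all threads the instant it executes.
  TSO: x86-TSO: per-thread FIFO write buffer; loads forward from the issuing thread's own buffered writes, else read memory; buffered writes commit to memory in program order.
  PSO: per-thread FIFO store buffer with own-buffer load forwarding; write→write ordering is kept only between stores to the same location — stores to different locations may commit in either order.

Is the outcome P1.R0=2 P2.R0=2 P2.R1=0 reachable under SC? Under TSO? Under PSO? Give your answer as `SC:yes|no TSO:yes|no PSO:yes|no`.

SC:no TSO:no PSO:yes

outcome vector order: (P1.R0,P2.R0,P2.R1)
[SC] allowed = {000 001 021 200 201 221}
[TSO] allowed = {000 001 021 200 201 221}
[PSO] allowed = {000 001 020 021 200 201 220 221}
target 220 ∈ {PSO}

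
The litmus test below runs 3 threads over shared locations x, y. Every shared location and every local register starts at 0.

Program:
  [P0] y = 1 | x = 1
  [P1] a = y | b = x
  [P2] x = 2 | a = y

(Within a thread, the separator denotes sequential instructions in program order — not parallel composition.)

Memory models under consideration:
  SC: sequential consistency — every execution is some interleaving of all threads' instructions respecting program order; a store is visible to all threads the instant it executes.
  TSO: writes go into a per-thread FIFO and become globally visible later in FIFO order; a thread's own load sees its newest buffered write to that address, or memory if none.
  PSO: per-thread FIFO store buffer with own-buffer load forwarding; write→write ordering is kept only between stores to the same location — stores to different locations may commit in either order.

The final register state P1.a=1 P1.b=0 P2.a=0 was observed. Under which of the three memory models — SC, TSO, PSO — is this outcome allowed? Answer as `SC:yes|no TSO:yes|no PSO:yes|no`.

outcome vector order: (P1.a,P1.b,P2.a)
under SC → (0,0,0); (0,0,1); (0,1,0); (0,1,1); (0,2,0); (0,2,1); (1,0,1); (1,1,0); (1,1,1); (1,2,0); (1,2,1)
under TSO → (0,0,0); (0,0,1); (0,1,0); (0,1,1); (0,2,0); (0,2,1); (1,0,0); (1,0,1); (1,1,0); (1,1,1); (1,2,0); (1,2,1)
under PSO → (0,0,0); (0,0,1); (0,1,0); (0,1,1); (0,2,0); (0,2,1); (1,0,0); (1,0,1); (1,1,0); (1,1,1); (1,2,0); (1,2,1)
target (1,0,0) ∈ {TSO,PSO}

SC:no TSO:yes PSO:yes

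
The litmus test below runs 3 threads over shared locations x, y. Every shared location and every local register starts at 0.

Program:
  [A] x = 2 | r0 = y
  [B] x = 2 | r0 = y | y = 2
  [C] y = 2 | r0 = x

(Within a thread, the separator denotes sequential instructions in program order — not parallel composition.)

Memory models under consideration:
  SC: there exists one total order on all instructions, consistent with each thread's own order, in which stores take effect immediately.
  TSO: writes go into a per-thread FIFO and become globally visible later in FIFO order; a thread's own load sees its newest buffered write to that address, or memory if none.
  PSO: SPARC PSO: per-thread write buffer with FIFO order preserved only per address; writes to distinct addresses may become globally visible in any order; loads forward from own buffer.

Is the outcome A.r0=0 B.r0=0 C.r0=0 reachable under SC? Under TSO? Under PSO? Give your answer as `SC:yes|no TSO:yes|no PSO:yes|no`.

SC:no TSO:yes PSO:yes

outcome vector order: (A.r0,B.r0,C.r0)
[SC] allowed = {002; 022; 202; 220; 222}
[TSO] allowed = {000; 002; 020; 022; 200; 202; 220; 222}
[PSO] allowed = {000; 002; 020; 022; 200; 202; 220; 222}
target 000 ∈ {TSO,PSO}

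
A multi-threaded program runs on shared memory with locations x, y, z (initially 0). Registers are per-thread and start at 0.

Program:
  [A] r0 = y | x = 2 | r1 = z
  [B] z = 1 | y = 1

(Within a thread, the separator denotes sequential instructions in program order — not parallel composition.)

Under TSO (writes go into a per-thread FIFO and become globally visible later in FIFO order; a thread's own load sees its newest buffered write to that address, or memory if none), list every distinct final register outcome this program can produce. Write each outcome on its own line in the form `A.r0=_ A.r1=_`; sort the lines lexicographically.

outcome vector order: (A.r0,A.r1)
|TSO outcomes| = 3

A.r0=0 A.r1=0
A.r0=0 A.r1=1
A.r0=1 A.r1=1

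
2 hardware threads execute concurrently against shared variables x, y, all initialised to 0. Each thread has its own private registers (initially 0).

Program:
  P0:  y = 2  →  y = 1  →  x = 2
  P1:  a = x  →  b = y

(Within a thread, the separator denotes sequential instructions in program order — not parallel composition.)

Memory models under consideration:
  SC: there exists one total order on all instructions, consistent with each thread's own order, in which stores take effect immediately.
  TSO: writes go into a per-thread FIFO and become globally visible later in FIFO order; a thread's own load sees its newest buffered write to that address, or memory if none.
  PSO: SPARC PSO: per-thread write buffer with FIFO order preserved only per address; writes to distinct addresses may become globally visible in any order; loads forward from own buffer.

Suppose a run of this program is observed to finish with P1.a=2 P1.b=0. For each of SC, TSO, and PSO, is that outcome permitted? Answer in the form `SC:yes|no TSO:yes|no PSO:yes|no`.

SC:no TSO:no PSO:yes

outcome vector order: (P1.a,P1.b)
SC: 4 outcomes — {0/0; 0/1; 0/2; 2/1}
TSO: 4 outcomes — {0/0; 0/1; 0/2; 2/1}
PSO: 6 outcomes — {0/0; 0/1; 0/2; 2/0; 2/1; 2/2}
target 2/0 ∈ {PSO}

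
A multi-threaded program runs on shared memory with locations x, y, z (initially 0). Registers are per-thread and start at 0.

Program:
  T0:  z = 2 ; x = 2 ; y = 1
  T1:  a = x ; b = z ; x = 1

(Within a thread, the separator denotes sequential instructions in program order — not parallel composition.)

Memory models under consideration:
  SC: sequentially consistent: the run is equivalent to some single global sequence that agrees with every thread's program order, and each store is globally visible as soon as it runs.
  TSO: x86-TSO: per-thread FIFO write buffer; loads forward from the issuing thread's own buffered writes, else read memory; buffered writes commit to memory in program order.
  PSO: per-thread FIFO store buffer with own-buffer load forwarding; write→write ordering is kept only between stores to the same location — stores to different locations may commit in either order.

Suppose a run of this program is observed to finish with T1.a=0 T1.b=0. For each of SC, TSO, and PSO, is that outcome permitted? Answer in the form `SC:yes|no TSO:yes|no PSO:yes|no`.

outcome vector order: (T1.a,T1.b)
SC: 3 outcomes — {<0 0>; <0 2>; <2 2>}
TSO: 3 outcomes — {<0 0>; <0 2>; <2 2>}
PSO: 4 outcomes — {<0 0>; <0 2>; <2 0>; <2 2>}
target <0 0> ∈ {SC,TSO,PSO}

SC:yes TSO:yes PSO:yes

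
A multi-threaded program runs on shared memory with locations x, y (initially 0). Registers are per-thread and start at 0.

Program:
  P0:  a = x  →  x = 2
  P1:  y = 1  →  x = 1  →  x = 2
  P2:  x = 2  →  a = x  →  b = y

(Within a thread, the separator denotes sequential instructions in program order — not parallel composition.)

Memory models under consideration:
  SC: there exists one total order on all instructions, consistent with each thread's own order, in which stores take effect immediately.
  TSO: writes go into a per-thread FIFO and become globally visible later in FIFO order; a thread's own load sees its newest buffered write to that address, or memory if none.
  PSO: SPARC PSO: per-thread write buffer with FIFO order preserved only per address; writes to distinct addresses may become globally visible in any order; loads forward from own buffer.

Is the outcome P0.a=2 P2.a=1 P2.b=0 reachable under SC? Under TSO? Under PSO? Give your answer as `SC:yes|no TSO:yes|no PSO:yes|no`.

outcome vector order: (P0.a,P2.a,P2.b)
[SC] allowed = {011 020 021 111 120 121 211 220 221}
[TSO] allowed = {011 020 021 111 120 121 211 220 221}
[PSO] allowed = {010 011 020 021 110 111 120 121 210 211 220 221}
target 210 ∈ {PSO}

SC:no TSO:no PSO:yes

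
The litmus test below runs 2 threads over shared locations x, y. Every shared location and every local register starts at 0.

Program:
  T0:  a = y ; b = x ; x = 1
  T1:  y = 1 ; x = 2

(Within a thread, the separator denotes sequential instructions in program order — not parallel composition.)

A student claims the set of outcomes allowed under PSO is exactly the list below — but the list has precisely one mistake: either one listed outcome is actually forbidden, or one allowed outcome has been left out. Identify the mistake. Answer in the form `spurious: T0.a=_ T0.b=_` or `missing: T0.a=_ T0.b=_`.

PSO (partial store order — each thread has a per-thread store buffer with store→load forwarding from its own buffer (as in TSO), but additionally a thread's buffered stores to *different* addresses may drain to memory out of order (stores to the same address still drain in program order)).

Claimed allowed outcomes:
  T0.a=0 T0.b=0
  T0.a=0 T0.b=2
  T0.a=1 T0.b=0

missing: T0.a=1 T0.b=2

outcome vector order: (T0.a,T0.b)
PSO (4): 00 02 10 12
PSO∖claimed = {12}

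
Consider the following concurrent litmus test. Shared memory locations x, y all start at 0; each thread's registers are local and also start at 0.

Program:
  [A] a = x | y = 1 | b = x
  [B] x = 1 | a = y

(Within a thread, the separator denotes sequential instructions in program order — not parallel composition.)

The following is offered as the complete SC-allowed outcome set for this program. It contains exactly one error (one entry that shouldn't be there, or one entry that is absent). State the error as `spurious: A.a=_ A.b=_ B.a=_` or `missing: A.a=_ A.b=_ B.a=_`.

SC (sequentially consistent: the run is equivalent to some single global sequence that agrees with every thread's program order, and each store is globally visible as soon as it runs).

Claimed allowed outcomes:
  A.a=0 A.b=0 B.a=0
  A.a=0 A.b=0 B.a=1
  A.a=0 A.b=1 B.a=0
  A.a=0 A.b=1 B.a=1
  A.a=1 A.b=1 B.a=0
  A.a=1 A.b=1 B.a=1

spurious: A.a=0 A.b=0 B.a=0

outcome vector order: (A.a,A.b,B.a)
[SC] allowed = {(0,0,1); (0,1,0); (0,1,1); (1,1,0); (1,1,1)}
claimed∖SC = {(0,0,0)}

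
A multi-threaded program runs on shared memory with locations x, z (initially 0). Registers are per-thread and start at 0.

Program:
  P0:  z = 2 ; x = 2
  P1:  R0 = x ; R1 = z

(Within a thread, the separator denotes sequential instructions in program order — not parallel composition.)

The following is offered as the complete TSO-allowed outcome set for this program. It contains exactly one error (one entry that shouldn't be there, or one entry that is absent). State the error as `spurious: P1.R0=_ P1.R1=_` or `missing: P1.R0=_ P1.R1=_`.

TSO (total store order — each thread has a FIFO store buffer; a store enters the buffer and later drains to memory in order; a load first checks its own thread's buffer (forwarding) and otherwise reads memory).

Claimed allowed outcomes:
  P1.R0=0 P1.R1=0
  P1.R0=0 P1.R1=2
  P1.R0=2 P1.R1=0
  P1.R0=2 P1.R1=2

outcome vector order: (P1.R0,P1.R1)
under TSO → (0,0) (0,2) (2,2)
claimed∖TSO = {(2,0)}

spurious: P1.R0=2 P1.R1=0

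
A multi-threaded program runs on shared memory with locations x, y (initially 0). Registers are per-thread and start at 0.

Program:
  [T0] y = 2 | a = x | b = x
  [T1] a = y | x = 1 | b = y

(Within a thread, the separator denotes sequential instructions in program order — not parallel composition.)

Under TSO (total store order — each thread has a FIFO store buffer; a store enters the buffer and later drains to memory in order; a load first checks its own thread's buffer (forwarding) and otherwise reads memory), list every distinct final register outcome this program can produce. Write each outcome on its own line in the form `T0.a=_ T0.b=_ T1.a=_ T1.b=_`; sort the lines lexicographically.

T0.a=0 T0.b=0 T1.a=0 T1.b=0
T0.a=0 T0.b=0 T1.a=0 T1.b=2
T0.a=0 T0.b=0 T1.a=2 T1.b=2
T0.a=0 T0.b=1 T1.a=0 T1.b=0
T0.a=0 T0.b=1 T1.a=0 T1.b=2
T0.a=0 T0.b=1 T1.a=2 T1.b=2
T0.a=1 T0.b=1 T1.a=0 T1.b=0
T0.a=1 T0.b=1 T1.a=0 T1.b=2
T0.a=1 T0.b=1 T1.a=2 T1.b=2

outcome vector order: (T0.a,T0.b,T1.a,T1.b)
|TSO outcomes| = 9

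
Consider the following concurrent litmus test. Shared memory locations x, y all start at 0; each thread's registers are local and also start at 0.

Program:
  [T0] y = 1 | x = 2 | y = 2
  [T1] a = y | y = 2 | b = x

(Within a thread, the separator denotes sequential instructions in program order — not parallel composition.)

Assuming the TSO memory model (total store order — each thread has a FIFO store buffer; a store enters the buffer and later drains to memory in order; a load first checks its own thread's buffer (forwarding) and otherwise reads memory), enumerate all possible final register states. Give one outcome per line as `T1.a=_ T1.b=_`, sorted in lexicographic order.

outcome vector order: (T1.a,T1.b)
|TSO outcomes| = 5

T1.a=0 T1.b=0
T1.a=0 T1.b=2
T1.a=1 T1.b=0
T1.a=1 T1.b=2
T1.a=2 T1.b=2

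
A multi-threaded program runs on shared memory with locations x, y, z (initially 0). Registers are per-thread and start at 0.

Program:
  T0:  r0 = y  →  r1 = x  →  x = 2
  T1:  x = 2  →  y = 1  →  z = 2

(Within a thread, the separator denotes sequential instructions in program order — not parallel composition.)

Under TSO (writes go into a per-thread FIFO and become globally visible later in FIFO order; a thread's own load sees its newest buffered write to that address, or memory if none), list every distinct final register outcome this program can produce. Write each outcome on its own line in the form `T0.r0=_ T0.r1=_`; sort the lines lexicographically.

T0.r0=0 T0.r1=0
T0.r0=0 T0.r1=2
T0.r0=1 T0.r1=2

outcome vector order: (T0.r0,T0.r1)
|TSO outcomes| = 3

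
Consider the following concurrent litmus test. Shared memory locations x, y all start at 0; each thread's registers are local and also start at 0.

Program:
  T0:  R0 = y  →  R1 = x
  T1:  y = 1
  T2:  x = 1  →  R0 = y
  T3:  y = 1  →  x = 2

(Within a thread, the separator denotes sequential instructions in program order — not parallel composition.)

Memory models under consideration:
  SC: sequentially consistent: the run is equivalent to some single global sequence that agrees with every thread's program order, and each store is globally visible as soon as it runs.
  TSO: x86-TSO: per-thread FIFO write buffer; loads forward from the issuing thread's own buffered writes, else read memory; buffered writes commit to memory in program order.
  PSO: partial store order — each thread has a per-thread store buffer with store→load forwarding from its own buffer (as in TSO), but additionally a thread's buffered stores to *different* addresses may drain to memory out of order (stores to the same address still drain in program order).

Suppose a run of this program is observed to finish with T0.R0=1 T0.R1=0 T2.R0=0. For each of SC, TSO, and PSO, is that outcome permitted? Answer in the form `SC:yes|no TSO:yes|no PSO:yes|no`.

outcome vector order: (T0.R0,T0.R1,T2.R0)
SC: 11 outcomes — {<0 0 0>; <0 0 1>; <0 1 0>; <0 1 1>; <0 2 0>; <0 2 1>; <1 0 1>; <1 1 0>; <1 1 1>; <1 2 0>; <1 2 1>}
TSO: 12 outcomes — {<0 0 0>; <0 0 1>; <0 1 0>; <0 1 1>; <0 2 0>; <0 2 1>; <1 0 0>; <1 0 1>; <1 1 0>; <1 1 1>; <1 2 0>; <1 2 1>}
PSO: 12 outcomes — {<0 0 0>; <0 0 1>; <0 1 0>; <0 1 1>; <0 2 0>; <0 2 1>; <1 0 0>; <1 0 1>; <1 1 0>; <1 1 1>; <1 2 0>; <1 2 1>}
target <1 0 0> ∈ {TSO,PSO}

SC:no TSO:yes PSO:yes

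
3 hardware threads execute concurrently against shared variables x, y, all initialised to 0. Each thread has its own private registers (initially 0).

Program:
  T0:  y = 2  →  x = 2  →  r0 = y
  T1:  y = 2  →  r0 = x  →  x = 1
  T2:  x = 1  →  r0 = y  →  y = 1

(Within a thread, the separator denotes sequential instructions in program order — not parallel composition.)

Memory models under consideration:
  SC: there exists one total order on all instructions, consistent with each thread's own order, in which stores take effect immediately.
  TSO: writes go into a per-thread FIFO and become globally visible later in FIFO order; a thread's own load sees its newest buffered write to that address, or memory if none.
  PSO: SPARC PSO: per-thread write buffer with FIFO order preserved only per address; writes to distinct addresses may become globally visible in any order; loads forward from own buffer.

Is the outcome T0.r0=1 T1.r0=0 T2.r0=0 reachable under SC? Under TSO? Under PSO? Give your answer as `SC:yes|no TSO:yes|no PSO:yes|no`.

SC:no TSO:yes PSO:yes

outcome vector order: (T0.r0,T1.r0,T2.r0)
SC (10): 102 110 112 120 122 202 210 212 220 222
TSO (12): 100 102 110 112 120 122 200 202 210 212 220 222
PSO (12): 100 102 110 112 120 122 200 202 210 212 220 222
target 100 ∈ {TSO,PSO}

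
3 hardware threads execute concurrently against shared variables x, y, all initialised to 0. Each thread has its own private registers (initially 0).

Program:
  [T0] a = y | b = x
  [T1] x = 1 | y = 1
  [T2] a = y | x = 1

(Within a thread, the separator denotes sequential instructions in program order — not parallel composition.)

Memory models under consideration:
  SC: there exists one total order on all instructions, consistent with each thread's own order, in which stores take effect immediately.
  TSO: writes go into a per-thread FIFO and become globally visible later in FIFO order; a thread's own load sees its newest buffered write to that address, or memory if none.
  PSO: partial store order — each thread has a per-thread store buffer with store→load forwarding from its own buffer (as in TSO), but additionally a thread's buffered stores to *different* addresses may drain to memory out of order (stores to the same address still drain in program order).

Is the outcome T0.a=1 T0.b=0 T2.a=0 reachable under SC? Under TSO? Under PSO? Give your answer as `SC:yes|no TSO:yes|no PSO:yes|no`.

SC:no TSO:no PSO:yes

outcome vector order: (T0.a,T0.b,T2.a)
SC: 6 outcomes — {<0 0 0> <0 0 1> <0 1 0> <0 1 1> <1 1 0> <1 1 1>}
TSO: 6 outcomes — {<0 0 0> <0 0 1> <0 1 0> <0 1 1> <1 1 0> <1 1 1>}
PSO: 8 outcomes — {<0 0 0> <0 0 1> <0 1 0> <0 1 1> <1 0 0> <1 0 1> <1 1 0> <1 1 1>}
target <1 0 0> ∈ {PSO}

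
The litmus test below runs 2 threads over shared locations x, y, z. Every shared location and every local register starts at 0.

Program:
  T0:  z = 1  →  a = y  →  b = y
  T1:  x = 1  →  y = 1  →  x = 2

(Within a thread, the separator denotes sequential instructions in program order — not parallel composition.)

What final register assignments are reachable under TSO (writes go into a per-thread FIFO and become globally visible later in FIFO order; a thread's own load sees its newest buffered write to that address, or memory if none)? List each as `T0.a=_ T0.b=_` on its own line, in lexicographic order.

T0.a=0 T0.b=0
T0.a=0 T0.b=1
T0.a=1 T0.b=1

outcome vector order: (T0.a,T0.b)
|TSO outcomes| = 3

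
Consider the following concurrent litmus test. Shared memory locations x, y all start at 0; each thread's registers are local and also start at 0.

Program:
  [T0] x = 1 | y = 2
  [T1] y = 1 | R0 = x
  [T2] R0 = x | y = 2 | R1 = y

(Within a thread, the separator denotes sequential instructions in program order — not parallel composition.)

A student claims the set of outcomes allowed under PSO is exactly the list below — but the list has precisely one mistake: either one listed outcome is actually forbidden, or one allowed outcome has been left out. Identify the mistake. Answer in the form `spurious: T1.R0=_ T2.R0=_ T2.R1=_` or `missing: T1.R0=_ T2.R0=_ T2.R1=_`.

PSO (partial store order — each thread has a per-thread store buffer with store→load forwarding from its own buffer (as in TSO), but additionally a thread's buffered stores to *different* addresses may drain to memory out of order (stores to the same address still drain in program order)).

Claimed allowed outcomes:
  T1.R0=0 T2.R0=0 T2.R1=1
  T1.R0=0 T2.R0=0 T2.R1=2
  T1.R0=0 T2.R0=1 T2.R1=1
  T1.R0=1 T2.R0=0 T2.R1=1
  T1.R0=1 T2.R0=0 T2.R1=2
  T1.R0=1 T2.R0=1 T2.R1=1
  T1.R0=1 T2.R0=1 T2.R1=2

outcome vector order: (T1.R0,T2.R0,T2.R1)
under PSO → (0,0,1) (0,0,2) (0,1,1) (0,1,2) (1,0,1) (1,0,2) (1,1,1) (1,1,2)
PSO∖claimed = {(0,1,2)}

missing: T1.R0=0 T2.R0=1 T2.R1=2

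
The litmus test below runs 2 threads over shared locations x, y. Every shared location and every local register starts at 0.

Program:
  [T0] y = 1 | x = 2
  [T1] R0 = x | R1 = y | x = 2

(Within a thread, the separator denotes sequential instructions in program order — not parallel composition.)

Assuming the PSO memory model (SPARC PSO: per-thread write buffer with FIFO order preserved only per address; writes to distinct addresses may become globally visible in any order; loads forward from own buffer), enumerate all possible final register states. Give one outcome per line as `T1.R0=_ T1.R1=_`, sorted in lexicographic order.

outcome vector order: (T1.R0,T1.R1)
|PSO outcomes| = 4

T1.R0=0 T1.R1=0
T1.R0=0 T1.R1=1
T1.R0=2 T1.R1=0
T1.R0=2 T1.R1=1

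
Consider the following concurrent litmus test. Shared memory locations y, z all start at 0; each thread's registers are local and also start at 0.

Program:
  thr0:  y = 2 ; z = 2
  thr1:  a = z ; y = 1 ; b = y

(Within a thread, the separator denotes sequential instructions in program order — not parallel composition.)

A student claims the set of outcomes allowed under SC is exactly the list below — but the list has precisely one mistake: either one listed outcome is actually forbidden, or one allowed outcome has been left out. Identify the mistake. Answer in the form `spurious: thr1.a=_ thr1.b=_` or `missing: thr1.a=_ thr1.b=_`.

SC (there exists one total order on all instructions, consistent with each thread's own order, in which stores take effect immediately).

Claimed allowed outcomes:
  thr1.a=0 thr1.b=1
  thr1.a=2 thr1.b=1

missing: thr1.a=0 thr1.b=2

outcome vector order: (thr1.a,thr1.b)
SC: 3 outcomes — {0/1, 0/2, 2/1}
SC∖claimed = {0/2}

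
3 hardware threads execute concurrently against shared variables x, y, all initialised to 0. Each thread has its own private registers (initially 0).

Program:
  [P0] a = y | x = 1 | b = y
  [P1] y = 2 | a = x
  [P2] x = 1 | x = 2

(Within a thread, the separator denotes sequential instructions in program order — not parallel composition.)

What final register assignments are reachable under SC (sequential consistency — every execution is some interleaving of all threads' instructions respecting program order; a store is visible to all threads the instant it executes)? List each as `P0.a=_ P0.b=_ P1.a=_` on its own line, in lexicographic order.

P0.a=0 P0.b=0 P1.a=1
P0.a=0 P0.b=0 P1.a=2
P0.a=0 P0.b=2 P1.a=0
P0.a=0 P0.b=2 P1.a=1
P0.a=0 P0.b=2 P1.a=2
P0.a=2 P0.b=2 P1.a=0
P0.a=2 P0.b=2 P1.a=1
P0.a=2 P0.b=2 P1.a=2

outcome vector order: (P0.a,P0.b,P1.a)
|SC outcomes| = 8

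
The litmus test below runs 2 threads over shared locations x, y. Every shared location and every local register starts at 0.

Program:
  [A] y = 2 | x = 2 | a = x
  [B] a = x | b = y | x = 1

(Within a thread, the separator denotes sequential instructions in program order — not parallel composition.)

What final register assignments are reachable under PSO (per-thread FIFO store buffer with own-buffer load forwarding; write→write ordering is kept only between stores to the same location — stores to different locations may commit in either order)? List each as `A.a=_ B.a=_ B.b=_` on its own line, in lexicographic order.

A.a=1 B.a=0 B.b=0
A.a=1 B.a=0 B.b=2
A.a=1 B.a=2 B.b=0
A.a=1 B.a=2 B.b=2
A.a=2 B.a=0 B.b=0
A.a=2 B.a=0 B.b=2
A.a=2 B.a=2 B.b=0
A.a=2 B.a=2 B.b=2

outcome vector order: (A.a,B.a,B.b)
|PSO outcomes| = 8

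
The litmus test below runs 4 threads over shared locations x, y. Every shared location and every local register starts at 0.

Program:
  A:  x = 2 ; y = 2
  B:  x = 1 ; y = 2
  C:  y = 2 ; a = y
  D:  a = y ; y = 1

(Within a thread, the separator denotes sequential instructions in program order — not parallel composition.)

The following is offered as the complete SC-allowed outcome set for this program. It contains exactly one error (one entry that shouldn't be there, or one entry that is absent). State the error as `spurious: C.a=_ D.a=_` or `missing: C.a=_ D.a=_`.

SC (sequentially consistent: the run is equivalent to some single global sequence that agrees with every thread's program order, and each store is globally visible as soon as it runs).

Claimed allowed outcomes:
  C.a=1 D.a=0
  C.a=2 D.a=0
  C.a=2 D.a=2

missing: C.a=1 D.a=2

outcome vector order: (C.a,D.a)
SC (4): 1/0, 1/2, 2/0, 2/2
SC∖claimed = {1/2}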